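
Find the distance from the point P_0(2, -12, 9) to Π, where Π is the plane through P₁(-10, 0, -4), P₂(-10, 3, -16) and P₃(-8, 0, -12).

13√33/33

P₁P₂ = (0, 3, -12) and P₁P₃ = (2, 0, -8), so a normal is n = P₁P₂ × P₁P₃ = (-24, -24, -6).
Then n·(2, -12, 9) - 264 = -78.
|n| = √(576 + 576 + 36) = 6√33, so the distance is |-78|/(6√33) = 13√33/33.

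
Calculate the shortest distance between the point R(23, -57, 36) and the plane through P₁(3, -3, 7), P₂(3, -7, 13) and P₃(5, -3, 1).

16/7

P₁P₂ = (0, -4, 6) and P₁P₃ = (2, 0, -6), so a normal is n = P₁P₂ × P₁P₃ = (24, 12, 8).
d = |24·23 + 12·(-57) + 8·36 − 92| / √(576 + 144 + 64) = |64| / 28 = 16/7.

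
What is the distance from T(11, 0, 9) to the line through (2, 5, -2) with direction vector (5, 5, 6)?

Direction vector d = (5, 5, 6).
AP = (9, -5, 11); AP·d = 86, |AP|² = 227, |d|² = 86.
distance² = |AP|² − (AP·d)²/|d|² = 227 − 7396/86 = 141, so the distance is √141.

√141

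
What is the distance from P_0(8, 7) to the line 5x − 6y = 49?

51√61/61

The normal to the line is n = (5, −6) with |n| = √61.
|n·P_0 − 49| = |-2 − 49| = 51, so the distance is 51/√61 = 51√61/61.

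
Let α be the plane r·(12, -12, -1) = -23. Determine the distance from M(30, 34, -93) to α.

Normal vector n = (12, -12, -1), and n·(30, 34, -93) - (-23) = 68.
|n| = √(144 + 144 + 1) = 17, so the distance is |68|/17 = 4.

4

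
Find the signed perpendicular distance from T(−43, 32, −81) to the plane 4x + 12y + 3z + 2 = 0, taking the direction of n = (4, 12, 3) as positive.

-29/13

n·T − (-2) = -29.
|n| = 13, so the signed distance is -29/13.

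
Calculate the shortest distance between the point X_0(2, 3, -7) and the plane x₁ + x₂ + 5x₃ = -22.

8√3/9

n = (1, 1, 5); n·P − (-22) = -8; |n| = 3√3; distance = 8/(3√3) = 8√3/9.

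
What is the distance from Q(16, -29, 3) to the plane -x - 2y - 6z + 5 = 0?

Normal vector n = (-1, -2, -6), and n·(16, -29, 3) - (-5) = 29.
|n| = √(1 + 4 + 36) = √41, so the distance is |29|/√41 = 29√41/41.

29√41/41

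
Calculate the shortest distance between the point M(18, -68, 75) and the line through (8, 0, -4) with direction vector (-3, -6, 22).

Direction vector d = (-3, -6, 22).
AP = (10, -68, 79); AP·d = 2116, |AP|² = 10965, |d|² = 529.
distance² = |AP|² − (AP·d)²/|d|² = 10965 − 4477456/529 = 2501, so the distance is √2501.

√2501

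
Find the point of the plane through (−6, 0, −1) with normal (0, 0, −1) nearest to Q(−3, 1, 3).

(-3, 1, -1)

n = (0, 0, −1), |n|² = 1, and n·Q − 1 = -4.
t = -4/1 = -4, so the foot is Q − t·n = (−3, 1, 3) − (-4)·(0, 0, −1) = (−3, 1, −1).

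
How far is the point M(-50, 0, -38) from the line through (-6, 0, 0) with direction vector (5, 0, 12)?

Direction vector d = (5, 0, 12).
AP = (-44, 0, -38); AP·d = -676, |AP|² = 3380, |d|² = 169.
distance² = |AP|² − (AP·d)²/|d|² = 3380 − 456976/169 = 676, so the distance is 26.

26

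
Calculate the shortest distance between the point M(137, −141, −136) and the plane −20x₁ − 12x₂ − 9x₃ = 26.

6

d = |(-20)·137 + (-12)·(-141) + (-9)·(-136) − 26| / √(400 + 144 + 81) = |150| / 25 = 6.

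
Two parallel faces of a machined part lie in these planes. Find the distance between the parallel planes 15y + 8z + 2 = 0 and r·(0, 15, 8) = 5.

7/17

Both planes have normal n = (0, 15, 8), |n| = 17. Any point on the first plane is at distance |5 − (-2)|/|n| = 7/17 from the second.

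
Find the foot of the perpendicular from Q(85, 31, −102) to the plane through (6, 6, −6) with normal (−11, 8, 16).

n = (−11, 8, 16), |n|² = 441, and n·Q − (-114) = -2205.
t = -2205/441 = -5, so the foot is Q − t·n = (85, 31, −102) − (-5)·(−11, 8, 16) = (30, 71, −22).

(30, 71, -22)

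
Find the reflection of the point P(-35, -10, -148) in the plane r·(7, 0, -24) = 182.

(-105, -10, 92)

With n = (7, 0, -24), the signed offset is (n·P − 182)/|n|² = 3125/625 = 5.
P' = P − 2t·n = (-35, -10, -148) − 10·(7, 0, -24) = (-105, -10, 92).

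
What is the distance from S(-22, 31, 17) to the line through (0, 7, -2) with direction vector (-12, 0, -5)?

Direction vector d = (-12, 0, -5).
AP = (-22, 24, 19), and AP × d = (-120, -338, 288).
|AP × d|² = 211588 and |d|² = 169, so the distance is √(211588/169) = √1252 = 2√313.

2√313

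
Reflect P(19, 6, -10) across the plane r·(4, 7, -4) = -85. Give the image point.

n = (4, 7, -4), |n|² = 81, n·P − (-85) = 243, so t = 243/81 = 3.
Foot F = P − 3·n = (7, -15, 2); the reflection is 2F − P = (-5, -36, 14).

(-5, -36, 14)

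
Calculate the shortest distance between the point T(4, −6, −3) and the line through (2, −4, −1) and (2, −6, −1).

2√2

A direction vector is d = (0, −2, 0).
AP = (2, −2, −2), and AP × d = (−4, 0, −4).
|AP × d|² = 32 and |d|² = 4, so the distance is √(32/4) = √8 = 2√2.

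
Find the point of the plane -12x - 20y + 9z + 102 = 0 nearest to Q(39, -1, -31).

n = (-12, -20, 9), |n|² = 625, and n·Q − (-102) = -625.
t = -625/625 = -1, so the foot is Q − t·n = (39, -1, -31) − (-1)·(-12, -20, 9) = (27, -21, -22).

(27, -21, -22)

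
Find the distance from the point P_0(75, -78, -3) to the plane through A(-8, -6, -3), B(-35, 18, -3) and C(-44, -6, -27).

AB = (-27, 24, 0) and AC = (-36, 0, -24), so a normal is n = AB × AC = (-576, -648, 864).
n = (-576, -648, 864); n·P − 5904 = -1152; |n| = 1224; distance = 1152/1224 = 16/17.

16/17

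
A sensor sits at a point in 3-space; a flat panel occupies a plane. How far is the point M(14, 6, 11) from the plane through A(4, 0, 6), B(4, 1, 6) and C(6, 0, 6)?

5

AB = (0, 1, 0) and AC = (2, 0, 0), so a normal is n = AB × AC = (0, 0, -2).
Then n·(14, 6, 11) - (-12) = -10.
|n| = √(0 + 0 + 4) = 2, so the distance is |-10|/2 = 5.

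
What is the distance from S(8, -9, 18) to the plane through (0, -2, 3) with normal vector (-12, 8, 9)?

1

The plane has equation n·(r − (0, -2, 3)) = 0, i.e. n·r = 11.
d = |(-12)·8 + 8·(-9) + 9·18 − 11| / √(144 + 64 + 81) = |-17| / 17 = 1.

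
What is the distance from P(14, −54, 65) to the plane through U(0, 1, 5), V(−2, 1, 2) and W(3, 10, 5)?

UV = (−2, 0, −3) and UW = (3, 9, 0), so a normal is n = UV × UW = (27, −9, −18).
n = (27, −9, −18); n·P − (-99) = -207; |n| = 9√14; distance = 207/(9√14) = 23/√14.

23√14/14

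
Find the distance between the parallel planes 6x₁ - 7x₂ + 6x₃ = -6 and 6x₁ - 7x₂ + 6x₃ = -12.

With common normal n = (6, -7, 6) (|n| = 11), the distance is |(-6) − (-12)|/|n| = 6/11.

6/11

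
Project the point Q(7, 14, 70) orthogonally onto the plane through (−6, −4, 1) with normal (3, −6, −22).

The perpendicular from Q has direction n = (3, −6, −22): r = (7, 14, 70) + μ(3, −6, −22).
Substitute into the plane: n·(Q + μn) = -16 gives -1603 + 529μ = -16, so μ = 3.
Foot = (7, 14, 70) + 3·(3, −6, −22) = (16, −4, 4).

(16, -4, 4)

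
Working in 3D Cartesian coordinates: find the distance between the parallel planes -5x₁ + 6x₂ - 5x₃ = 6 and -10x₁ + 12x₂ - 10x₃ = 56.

22/√86

Divide the second equation by 2 to match normals: -5x₁ + 6x₂ - 5x₃ = 28.
With common normal n = (-5, 6, -5) (|n| = √86), the distance is |6 − 28|/|n| = 22/√86 = 11√86/43.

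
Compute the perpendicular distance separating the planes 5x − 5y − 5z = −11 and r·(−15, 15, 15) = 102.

Divide the second equation by -3 to match normals: 5x − 5y − 5z = -34.
Both planes have normal n = (5, −5, −5), |n| = 5√3. Any point on the first plane is at distance |(-34) − (-11)|/|n| = 23/(5√3) from the second.

23√3/15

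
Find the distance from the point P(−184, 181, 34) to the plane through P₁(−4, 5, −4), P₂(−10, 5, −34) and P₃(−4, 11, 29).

P₁P₂ = (−6, 0, −30) and P₁P₃ = (0, 6, 33), so a normal is n = P₁P₂ × P₁P₃ = (180, 198, −36).
Then n·(−184, 181, 34) − 414 = 1080.
|n| = √(32400 + 39204 + 1296) = 270, so the distance is |1080|/270 = 4.

4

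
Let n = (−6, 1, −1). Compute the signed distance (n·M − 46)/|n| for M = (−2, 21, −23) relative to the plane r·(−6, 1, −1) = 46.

5√38/19

n·M − 46 = 10.
|n| = √38, so the signed distance is 5√38/19.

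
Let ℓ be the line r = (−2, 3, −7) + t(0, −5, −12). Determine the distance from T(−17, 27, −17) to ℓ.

√901

Direction vector d = (0, −5, −12).
AP = (−15, 24, −10), and AP × d = (−338, −180, 75).
|AP × d|² = 152269 and |d|² = 169, so the distance is √(152269/169) = √901.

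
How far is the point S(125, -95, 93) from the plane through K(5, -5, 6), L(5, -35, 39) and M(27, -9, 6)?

8

KL = (0, -30, 33) and KM = (22, -4, 0), so a normal is n = KL × KM = (132, 726, 660).
Then n·(125, -95, 93) - 990 = 7920.
|n| = √(17424 + 527076 + 435600) = 990, so the distance is |7920|/990 = 8.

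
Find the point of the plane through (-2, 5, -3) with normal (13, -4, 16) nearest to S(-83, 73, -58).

The perpendicular from S has direction n = (13, -4, 16): r = (-83, 73, -58) + μ(13, -4, 16).
Substitute into the plane: n·(S + μn) = -94 gives -2299 + 441μ = -94, so μ = 5.
Foot = (-83, 73, -58) + 5·(13, -4, 16) = (-18, 53, 22).

(-18, 53, 22)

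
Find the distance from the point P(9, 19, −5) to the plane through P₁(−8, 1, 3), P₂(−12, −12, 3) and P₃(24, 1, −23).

P₁P₂ = (−4, −13, 0) and P₁P₃ = (32, 0, −26), so a normal is n = P₁P₂ × P₁P₃ = (338, −104, 416).
n = (338, −104, 416); n·P − (-1560) = 546; |n| = 546; distance = 546/546 = 1.

1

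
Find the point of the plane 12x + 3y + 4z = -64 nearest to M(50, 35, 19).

The perpendicular from M has direction n = (12, 3, 4): r = (50, 35, 19) + λ(12, 3, 4).
Substitute into the plane: n·(M + λn) = -64 gives 781 + 169λ = -64, so λ = -5.
Foot = (50, 35, 19) + (-5)·(12, 3, 4) = (-10, 20, -1).

(-10, 20, -1)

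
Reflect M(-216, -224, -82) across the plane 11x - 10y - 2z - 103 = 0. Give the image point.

(-626/3, -692/3, -250/3)

With n = (11, -10, -2), the signed offset is (n·M − 103)/|n|² = -75/225 = -1/3.
M' = M − 2t·n = (-216, -224, -82) − (-2/3)·(11, -10, -2) = (-626/3, -692/3, -250/3).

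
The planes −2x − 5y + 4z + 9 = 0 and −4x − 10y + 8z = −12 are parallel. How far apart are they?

Divide the second equation by 2 to match normals: −2x − 5y + 4z = -6.
With common normal n = (−2, −5, 4) (|n| = 3√5), the distance is |(-9) − (-6)|/|n| = 3/(3√5) = 1/√5.

√5/5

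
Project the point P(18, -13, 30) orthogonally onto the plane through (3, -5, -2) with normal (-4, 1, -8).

(2, -9, -2)

The perpendicular from P has direction n = (-4, 1, -8): r = (18, -13, 30) + μ(-4, 1, -8).
Substitute into the plane: n·(P + μn) = -1 gives -325 + 81μ = -1, so μ = 4.
Foot = (18, -13, 30) + 4·(-4, 1, -8) = (2, -9, -2).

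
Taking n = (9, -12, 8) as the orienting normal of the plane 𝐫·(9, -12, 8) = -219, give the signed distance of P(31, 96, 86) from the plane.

n·P − (-219) = 34.
|n| = 17, so the signed distance is 34/17 = 2.

2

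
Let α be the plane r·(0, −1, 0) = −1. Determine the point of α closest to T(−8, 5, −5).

n = (0, −1, 0), |n|² = 1, and n·T − (-1) = -4.
t = -4/1 = -4, so the foot is T − t·n = (−8, 5, −5) − (-4)·(0, −1, 0) = (−8, 1, −5).

(-8, 1, -5)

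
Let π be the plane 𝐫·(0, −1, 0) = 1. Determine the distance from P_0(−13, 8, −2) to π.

n = (0, −1, 0); n·P − 1 = -9; |n| = 1; distance = 9/1 = 9.

9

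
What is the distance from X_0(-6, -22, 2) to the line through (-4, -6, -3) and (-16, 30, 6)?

A direction vector is d = (-12, 36, 9).
AP = (-2, -16, 5), and AP × d = (-324, -42, -264).
|AP × d|² = 176436 and |d|² = 1521, so the distance is √(176436/1521) = √116 = 2√29.

2√29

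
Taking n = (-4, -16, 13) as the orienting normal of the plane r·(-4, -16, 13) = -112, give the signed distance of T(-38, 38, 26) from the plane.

-2/7

n·T − (-112) = -6.
|n| = 21, so the signed distance is -6/21 = -2/7.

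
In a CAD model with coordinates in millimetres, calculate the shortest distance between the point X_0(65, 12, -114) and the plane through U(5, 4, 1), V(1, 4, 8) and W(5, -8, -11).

UV = (-4, 0, 7) and UW = (0, -12, -12), so a normal is n = UV × UW = (84, -48, 48).
Then n·(65, 12, -114) - 276 = -864.
|n| = √(7056 + 2304 + 2304) = 108, so the distance is |-864|/108 = 8.

8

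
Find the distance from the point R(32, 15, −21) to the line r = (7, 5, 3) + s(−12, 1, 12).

Direction vector d = (−12, 1, 12).
AP = (25, 10, −24), and AP × d = (144, −12, 145).
|AP × d|² = 41905 and |d|² = 289, so the distance is √(41905/289) = √145.

√145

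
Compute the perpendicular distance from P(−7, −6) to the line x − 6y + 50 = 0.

d = |1·(-7) + (-6)·(-6) − (-50)| / √(1 + 36) = |79|/√37 = 79/√37.

79√37/37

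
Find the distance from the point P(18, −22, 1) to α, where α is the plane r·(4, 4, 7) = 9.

2

d = |4·18 + 4·(-22) + 7·1 − 9| / √(16 + 16 + 49) = |-18| / 9 = 2.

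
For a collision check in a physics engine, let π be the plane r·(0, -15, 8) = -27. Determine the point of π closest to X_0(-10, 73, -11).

(-10, 13, 21)

The perpendicular from X_0 has direction n = (0, -15, 8): r = (-10, 73, -11) + μ(0, -15, 8).
Substitute into the plane: n·(X_0 + μn) = -27 gives -1183 + 289μ = -27, so μ = 4.
Foot = (-10, 73, -11) + 4·(0, -15, 8) = (-10, 13, 21).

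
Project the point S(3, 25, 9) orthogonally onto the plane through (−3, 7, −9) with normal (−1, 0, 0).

The perpendicular from S has direction n = (−1, 0, 0): r = (3, 25, 9) + μ(−1, 0, 0).
Substitute into the plane: n·(S + μn) = 3 gives -3 + 1μ = 3, so μ = 6.
Foot = (3, 25, 9) + 6·(−1, 0, 0) = (−3, 25, 9).

(-3, 25, 9)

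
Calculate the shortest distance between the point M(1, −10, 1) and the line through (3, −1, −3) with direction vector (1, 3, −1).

Direction vector d = (1, 3, −1).
AP = (−2, −9, 4), and AP × d = (−3, 2, 3).
|AP × d|² = 22 and |d|² = 11, so the distance is √(22/11) = √2.

√2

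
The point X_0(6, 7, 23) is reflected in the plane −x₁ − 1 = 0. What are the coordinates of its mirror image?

n = (−1, 0, 0), |n|² = 1, n·X_0 − 1 = -7, so t = -7/1 = -7.
Foot F = X_0 − (-7)·n = (−1, 7, 23); the reflection is 2F − X_0 = (−8, 7, 23).

(-8, 7, 23)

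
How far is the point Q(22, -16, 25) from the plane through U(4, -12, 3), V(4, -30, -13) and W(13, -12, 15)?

UV = (0, -18, -16) and UW = (9, 0, 12), so a normal is n = UV × UW = (-216, -144, 162).
n = (-216, -144, 162); n·P − 1350 = 252; |n| = 306; distance = 252/306 = 14/17.

14/17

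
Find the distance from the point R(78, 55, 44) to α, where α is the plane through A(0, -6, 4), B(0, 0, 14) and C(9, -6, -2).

29/√38

AB = (0, 6, 10) and AC = (9, 0, -6), so a normal is n = AB × AC = (-36, 90, -54).
n = (-36, 90, -54); n·P − (-756) = 522; |n| = 18√38; distance = 522/(18√38) = 29√38/38.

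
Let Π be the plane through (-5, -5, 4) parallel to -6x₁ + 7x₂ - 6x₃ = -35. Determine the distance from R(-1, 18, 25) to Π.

1

Parallel planes share the normal n = (-6, 7, -6); since (-5, -5, 4) lies on the plane, its equation is -6x₁ + 7x₂ - 6x₃ = -29.
Then n·(-1, 18, 25) - (-29) = 11.
|n| = √(36 + 49 + 36) = 11, so the distance is |11|/11 = 1.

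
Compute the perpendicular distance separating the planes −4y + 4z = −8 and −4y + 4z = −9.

With common normal n = (0, −4, 4) (|n| = 4√2), the distance is |(-8) − (-9)|/|n| = 1/(4√2) = √2/8.

1/(4√2)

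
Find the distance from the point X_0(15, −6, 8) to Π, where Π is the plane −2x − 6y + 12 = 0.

9/√10

Normal vector n = (−2, −6, 0), and n·(15, −6, 8) − (−12) = 18.
|n| = √(4 + 36 + 0) = 2√10, so the distance is |18|/(2√10) = 9/√10.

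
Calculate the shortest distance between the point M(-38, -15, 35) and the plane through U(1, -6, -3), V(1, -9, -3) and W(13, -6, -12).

7

UV = (0, -3, 0) and UW = (12, 0, -9), so a normal is n = UV × UW = (27, 0, 36).
d = |27·(-38) + 36·35 − (-81)| / √(729 + 0 + 1296) = |315| / 45 = 7.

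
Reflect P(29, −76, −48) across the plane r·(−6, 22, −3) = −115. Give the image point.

(-7, 56, -66)

With n = (−6, 22, −3), the signed offset is (n·P − (-115))/|n|² = -1587/529 = -3.
P' = P − 2t·n = (29, −76, −48) − (-6)·(−6, 22, −3) = (−7, 56, −66).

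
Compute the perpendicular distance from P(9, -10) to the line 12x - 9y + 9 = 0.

d = |12·9 + (-9)·(-10) − (-9)| / √(144 + 81) = |207|/15 = 69/5.

69/5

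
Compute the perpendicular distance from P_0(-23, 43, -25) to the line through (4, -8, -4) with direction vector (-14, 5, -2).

Direction vector d = (-14, 5, -2).
AP = (-27, 51, -21); AP·d = 675, |AP|² = 3771, |d|² = 225.
distance² = |AP|² − (AP·d)²/|d|² = 3771 − 455625/225 = 1746, so the distance is 3√194.

3√194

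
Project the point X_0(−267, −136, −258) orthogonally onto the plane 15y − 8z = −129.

The perpendicular from X_0 has direction n = (0, 15, −8): r = (−267, −136, −258) + μ(0, 15, −8).
Substitute into the plane: n·(X_0 + μn) = -129 gives 24 + 289μ = -129, so μ = -9/17.
Foot = (−267, −136, −258) + (-9/17)·(0, 15, −8) = (−267, −2447/17, −4314/17).

(-267, -2447/17, -4314/17)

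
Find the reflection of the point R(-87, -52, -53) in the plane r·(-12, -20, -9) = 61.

(9, 108, 19)

With n = (-12, -20, -9), the signed offset is (n·R − 61)/|n|² = 2500/625 = 4.
R' = R − 2t·n = (-87, -52, -53) − 8·(-12, -20, -9) = (9, 108, 19).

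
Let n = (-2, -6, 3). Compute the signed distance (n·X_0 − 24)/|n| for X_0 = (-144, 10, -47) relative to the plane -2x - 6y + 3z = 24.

9

n·X_0 − 24 = 63.
|n| = 7, so the signed distance is 63/7 = 9.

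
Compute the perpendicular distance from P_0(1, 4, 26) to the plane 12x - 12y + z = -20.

d = |12·1 + (-12)·4 + 1·26 − (-20)| / √(144 + 144 + 1) = |10| / 17 = 10/17.

10/17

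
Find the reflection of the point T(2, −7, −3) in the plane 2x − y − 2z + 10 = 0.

(-10, -1, 9)

With n = (2, −1, −2), the signed offset is (n·T − (-10))/|n|² = 27/9 = 3.
T' = T − 2t·n = (2, −7, −3) − 6·(2, −1, −2) = (−10, −1, 9).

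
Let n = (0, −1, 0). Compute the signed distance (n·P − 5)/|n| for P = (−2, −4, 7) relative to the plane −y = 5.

n·P − 5 = -1.
|n| = 1, so the signed distance is -1/1 = -1.

-1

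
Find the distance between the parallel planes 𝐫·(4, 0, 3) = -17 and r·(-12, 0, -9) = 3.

16/5

Divide the second equation by -3 to match normals: 4x + 3z = -1.
Both planes have normal n = (4, 0, 3), |n| = 5. Any point on the first plane is at distance |(-1) − (-17)|/|n| = 16/5 from the second.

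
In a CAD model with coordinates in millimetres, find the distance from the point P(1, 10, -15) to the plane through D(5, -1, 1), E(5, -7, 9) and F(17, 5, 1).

4/√29

DE = (0, -6, 8) and DF = (12, 6, 0), so a normal is n = DE × DF = (-48, 96, 72).
n = (-48, 96, 72); n·P − (-264) = 96; |n| = 24√29; distance = 96/(24√29) = 4/√29.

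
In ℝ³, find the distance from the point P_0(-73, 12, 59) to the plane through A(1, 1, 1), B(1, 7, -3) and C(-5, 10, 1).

AB = (0, 6, -4) and AC = (-6, 9, 0), so a normal is n = AB × AC = (36, 24, 36).
d = |36·(-73) + 24·12 + 36·59 − 96| / √(1296 + 576 + 1296) = |-312| / (12√22) = 13√22/11.

26/√22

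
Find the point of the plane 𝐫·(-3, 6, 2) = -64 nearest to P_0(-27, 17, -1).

(-12, -13, -11)

The perpendicular from P_0 has direction n = (-3, 6, 2): r = (-27, 17, -1) + μ(-3, 6, 2).
Substitute into the plane: n·(P_0 + μn) = -64 gives 181 + 49μ = -64, so μ = -5.
Foot = (-27, 17, -1) + (-5)·(-3, 6, 2) = (-12, -13, -11).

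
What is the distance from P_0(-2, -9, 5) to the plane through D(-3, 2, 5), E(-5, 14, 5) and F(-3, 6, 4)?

DE = (-2, 12, 0) and DF = (0, 4, -1), so a normal is n = DE × DF = (-12, -2, -8).
d = |(-12)·(-2) + (-2)·(-9) + (-8)·5 − (-8)| / √(144 + 4 + 64) = |10| / (2√53) = 5√53/53.

5√53/53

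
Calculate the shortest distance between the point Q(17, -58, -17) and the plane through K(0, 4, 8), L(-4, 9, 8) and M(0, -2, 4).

KL = (-4, 5, 0) and KM = (0, -6, -4), so a normal is n = KL × KM = (-20, -16, 24).
Then n·(17, -58, -17) - 128 = 52.
|n| = √(400 + 256 + 576) = 4√77, so the distance is |52|/(4√77) = 13√77/77.

13/√77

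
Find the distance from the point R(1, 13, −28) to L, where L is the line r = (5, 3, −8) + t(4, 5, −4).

12√2

Direction vector d = (4, 5, −4).
AP = (−4, 10, −20); AP·d = 114, |AP|² = 516, |d|² = 57.
distance² = |AP|² − (AP·d)²/|d|² = 516 − 12996/57 = 288, so the distance is 12√2.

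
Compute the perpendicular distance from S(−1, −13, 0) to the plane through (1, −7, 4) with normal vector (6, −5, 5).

The plane has equation n·(r − (1, −7, 4)) = 0, i.e. n·r = 61.
Then n·(−1, −13, 0) − 61 = −2.
|n| = √(36 + 25 + 25) = √86, so the distance is |-2|/√86 = √86/43.

√86/43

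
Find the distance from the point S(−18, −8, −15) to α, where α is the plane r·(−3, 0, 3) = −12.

d = |(-3)·(-18) + 3·(-15) − (-12)| / √(9 + 0 + 9) = |21| / (3√2) = 7√2/2.

7/√2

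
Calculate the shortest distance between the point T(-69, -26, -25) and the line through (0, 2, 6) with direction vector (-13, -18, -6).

Direction vector d = (-13, -18, -6).
AP = (-69, -28, -31); AP·d = 1587, |AP|² = 6506, |d|² = 529.
distance² = |AP|² − (AP·d)²/|d|² = 6506 − 2518569/529 = 1745, so the distance is √1745.

√1745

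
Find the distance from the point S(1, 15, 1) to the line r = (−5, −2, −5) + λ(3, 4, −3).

15

Direction vector d = (3, 4, −3).
AP = (6, 17, 6); AP·d = 68, |AP|² = 361, |d|² = 34.
distance² = |AP|² − (AP·d)²/|d|² = 361 − 4624/34 = 225, so the distance is 15.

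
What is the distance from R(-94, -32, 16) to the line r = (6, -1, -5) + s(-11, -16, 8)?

Direction vector d = (-11, -16, 8).
AP = (-100, -31, 21); AP·d = 1764, |AP|² = 11402, |d|² = 441.
distance² = |AP|² − (AP·d)²/|d|² = 11402 − 3111696/441 = 4346, so the distance is √4346.

√4346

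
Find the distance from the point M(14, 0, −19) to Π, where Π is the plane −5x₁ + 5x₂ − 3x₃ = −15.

2/√59

n = (−5, 5, −3); n·P − (-15) = 2; |n| = √59; distance = 2/√59.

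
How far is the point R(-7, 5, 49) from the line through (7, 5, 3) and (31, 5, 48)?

34

A direction vector is d = (24, 0, 45).
AP = (-14, 0, 46); AP·d = 1734, |AP|² = 2312, |d|² = 2601.
distance² = |AP|² − (AP·d)²/|d|² = 2312 − 3006756/2601 = 1156, so the distance is 34.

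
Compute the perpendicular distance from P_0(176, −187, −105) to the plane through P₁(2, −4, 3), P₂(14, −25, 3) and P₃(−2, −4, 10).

6

P₁P₂ = (12, −21, 0) and P₁P₃ = (−4, 0, 7), so a normal is n = P₁P₂ × P₁P₃ = (−147, −84, −84).
n = (−147, −84, −84); n·P − (-210) = -1134; |n| = 189; distance = 1134/189 = 6.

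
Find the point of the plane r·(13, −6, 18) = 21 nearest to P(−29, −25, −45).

(-3, -37, -9)

n = (13, −6, 18), |n|² = 529, and n·P − 21 = -1058.
t = -1058/529 = -2, so the foot is P − t·n = (−29, −25, −45) − (-2)·(13, −6, 18) = (−3, −37, −9).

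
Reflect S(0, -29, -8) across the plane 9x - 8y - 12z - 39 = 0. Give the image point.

With n = (9, -8, -12), the signed offset is (n·S − 39)/|n|² = 289/289 = 1.
S' = S − 2t·n = (0, -29, -8) − 2·(9, -8, -12) = (-18, -13, 16).

(-18, -13, 16)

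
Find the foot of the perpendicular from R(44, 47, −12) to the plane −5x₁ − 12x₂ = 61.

(19, -13, -12)

The perpendicular from R has direction n = (−5, −12, 0): r = (44, 47, −12) + μ(−5, −12, 0).
Substitute into the plane: n·(R + μn) = 61 gives -784 + 169μ = 61, so μ = 5.
Foot = (44, 47, −12) + 5·(−5, −12, 0) = (19, −13, −12).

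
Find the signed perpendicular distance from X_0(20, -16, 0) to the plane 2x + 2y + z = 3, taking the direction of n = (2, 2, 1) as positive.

5/3

n·X_0 − 3 = 5.
|n| = 3, so the signed distance is 5/3.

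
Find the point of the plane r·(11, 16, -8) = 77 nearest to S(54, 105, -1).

(-1, 25, 39)

n = (11, 16, -8), |n|² = 441, and n·S − 77 = 2205.
t = 2205/441 = 5, so the foot is S − t·n = (54, 105, -1) − 5·(11, 16, -8) = (-1, 25, 39).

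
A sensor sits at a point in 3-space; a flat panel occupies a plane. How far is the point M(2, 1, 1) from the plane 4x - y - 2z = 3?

2√21/21

Normal vector n = (4, -1, -2), and n·(2, 1, 1) - 3 = 2.
|n| = √(16 + 1 + 4) = √21, so the distance is |2|/√21 = 2/√21.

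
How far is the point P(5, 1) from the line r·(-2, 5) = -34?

The normal to the line is n = (-2, 5) with |n| = √29.
|n·P − (-34)| = |-5 − (-34)| = 29, so the distance is 29/√29 = √29.

√29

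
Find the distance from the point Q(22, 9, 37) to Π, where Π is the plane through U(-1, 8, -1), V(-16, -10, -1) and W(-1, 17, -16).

19√70/70

UV = (-15, -18, 0) and UW = (0, 9, -15), so a normal is n = UV × UW = (270, -225, -135).
d = |270·22 + (-225)·9 + (-135)·37 − (-1935)| / √(72900 + 50625 + 18225) = |855| / (45√70) = 19√70/70.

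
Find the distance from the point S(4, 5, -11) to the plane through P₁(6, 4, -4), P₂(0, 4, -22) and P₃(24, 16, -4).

7/11

P₁P₂ = (-6, 0, -18) and P₁P₃ = (18, 12, 0), so a normal is n = P₁P₂ × P₁P₃ = (216, -324, -72).
Then n·(4, 5, -11) - 288 = -252.
|n| = √(46656 + 104976 + 5184) = 396, so the distance is |-252|/396 = 7/11.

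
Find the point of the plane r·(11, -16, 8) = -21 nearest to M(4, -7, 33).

(-7, 9, 25)

The perpendicular from M has direction n = (11, -16, 8): r = (4, -7, 33) + t(11, -16, 8).
Substitute into the plane: n·(M + tn) = -21 gives 420 + 441t = -21, so t = -1.
Foot = (4, -7, 33) + (-1)·(11, -16, 8) = (-7, 9, 25).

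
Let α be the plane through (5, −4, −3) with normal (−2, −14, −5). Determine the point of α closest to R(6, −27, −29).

n = (−2, −14, −5), |n|² = 225, and n·R − 61 = 450.
t = 450/225 = 2, so the foot is R − t·n = (6, −27, −29) − 2·(−2, −14, −5) = (10, 1, −19).

(10, 1, -19)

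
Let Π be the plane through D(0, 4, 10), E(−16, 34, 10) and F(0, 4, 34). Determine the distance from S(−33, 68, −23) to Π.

1

DE = (−16, 30, 0) and DF = (0, 0, 24), so a normal is n = DE × DF = (720, 384, 0).
n = (720, 384, 0); n·P − 1536 = 816; |n| = 816; distance = 816/816 = 1.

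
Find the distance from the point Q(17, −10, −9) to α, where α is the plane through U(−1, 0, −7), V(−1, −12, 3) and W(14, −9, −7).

UV = (0, −12, 10) and UW = (15, −9, 0), so a normal is n = UV × UW = (90, 150, 180).
Then n·(17, −10, −9) − (−1350) = −240.
|n| = √(8100 + 22500 + 32400) = 30√70, so the distance is |-240|/(30√70) = 4√70/35.

4√70/35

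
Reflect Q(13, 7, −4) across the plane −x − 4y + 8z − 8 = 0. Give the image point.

(11, -1, 12)

With n = (−1, −4, 8), the signed offset is (n·Q − 8)/|n|² = -81/81 = -1.
Q' = Q − 2t·n = (13, 7, −4) − (-2)·(−1, −4, 8) = (11, −1, 12).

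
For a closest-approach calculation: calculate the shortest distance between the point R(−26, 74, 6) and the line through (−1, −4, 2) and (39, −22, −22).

A direction vector is d = (40, −18, −24).
AP = (−25, 78, 4); AP·d = -2500, |AP|² = 6725, |d|² = 2500.
distance² = |AP|² − (AP·d)²/|d|² = 6725 − 6250000/2500 = 4225, so the distance is 65.

65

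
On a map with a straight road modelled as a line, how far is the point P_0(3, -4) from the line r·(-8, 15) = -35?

d = |(-8)·3 + 15·(-4) − (-35)| / √(64 + 225) = |-49|/17 = 49/17.

49/17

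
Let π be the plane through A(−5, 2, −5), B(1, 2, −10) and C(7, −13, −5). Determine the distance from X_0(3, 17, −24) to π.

14/√77

AB = (6, 0, −5) and AC = (12, −15, 0), so a normal is n = AB × AC = (−75, −60, −90).
Then n·(3, 17, −24) − 705 = 210.
|n| = √(5625 + 3600 + 8100) = 15√77, so the distance is |210|/(15√77) = 2√77/11.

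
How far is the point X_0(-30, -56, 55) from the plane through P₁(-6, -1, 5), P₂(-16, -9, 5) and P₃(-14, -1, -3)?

P₁P₂ = (-10, -8, 0) and P₁P₃ = (-8, 0, -8), so a normal is n = P₁P₂ × P₁P₃ = (64, -80, -64).
d = |64·(-30) + (-80)·(-56) + (-64)·55 − (-624)| / √(4096 + 6400 + 4096) = |-336| / (16√57) = 7√57/19.

7√57/19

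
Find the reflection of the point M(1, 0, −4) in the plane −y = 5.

(1, -10, -4)

n = (0, −1, 0), |n|² = 1, n·M − 5 = -5, so t = -5/1 = -5.
Foot F = M − (-5)·n = (1, −5, −4); the reflection is 2F − M = (1, −10, −4).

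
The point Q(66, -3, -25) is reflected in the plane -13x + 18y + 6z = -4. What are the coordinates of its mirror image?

(14, 69, -1)

n = (-13, 18, 6), |n|² = 529, n·Q − (-4) = -1058, so t = -1058/529 = -2.
Foot F = Q − (-2)·n = (40, 33, -13); the reflection is 2F − Q = (14, 69, -1).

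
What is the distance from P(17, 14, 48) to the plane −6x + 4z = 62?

n = (−6, 0, 4); n·P − 62 = 28; |n| = 2√13; distance = 28/(2√13) = 14√13/13.

14√13/13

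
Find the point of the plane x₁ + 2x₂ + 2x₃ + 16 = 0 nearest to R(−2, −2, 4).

(-4, -6, 0)

n = (1, 2, 2), |n|² = 9, and n·R − (-16) = 18.
t = 18/9 = 2, so the foot is R − t·n = (−2, −2, 4) − 2·(1, 2, 2) = (−4, −6, 0).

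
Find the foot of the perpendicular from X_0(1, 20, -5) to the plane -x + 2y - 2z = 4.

The perpendicular from X_0 has direction n = (-1, 2, -2): r = (1, 20, -5) + λ(-1, 2, -2).
Substitute into the plane: n·(X_0 + λn) = 4 gives 49 + 9λ = 4, so λ = -5.
Foot = (1, 20, -5) + (-5)·(-1, 2, -2) = (6, 10, 5).

(6, 10, 5)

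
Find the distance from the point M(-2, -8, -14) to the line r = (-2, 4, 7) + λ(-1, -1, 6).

9√3

Direction vector d = (-1, -1, 6).
AP = (0, -12, -21), and AP × d = (-93, 21, -12).
|AP × d|² = 9234 and |d|² = 38, so the distance is √(9234/38) = √243 = 9√3.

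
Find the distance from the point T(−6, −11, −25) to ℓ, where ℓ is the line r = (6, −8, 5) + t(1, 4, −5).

15√3

Direction vector d = (1, 4, −5).
AP = (−12, −3, −30), and AP × d = (135, −90, −45).
|AP × d|² = 28350 and |d|² = 42, so the distance is √(28350/42) = √675 = 15√3.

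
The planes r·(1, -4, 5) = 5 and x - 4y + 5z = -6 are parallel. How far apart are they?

Both planes have normal n = (1, -4, 5), |n| = √42. Any point on the first plane is at distance |(-6) − 5|/|n| = 11/√42 from the second.

11/√42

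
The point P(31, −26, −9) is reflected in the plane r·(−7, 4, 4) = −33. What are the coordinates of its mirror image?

(-25, 6, 23)

With n = (−7, 4, 4), the signed offset is (n·P − (-33))/|n|² = -324/81 = -4.
P' = P − 2t·n = (31, −26, −9) − (-8)·(−7, 4, 4) = (−25, 6, 23).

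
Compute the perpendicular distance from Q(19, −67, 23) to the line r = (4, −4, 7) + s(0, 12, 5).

Direction vector d = (0, 12, 5).
AP = (15, −63, 16), and AP × d = (−507, −75, 180).
|AP × d|² = 295074 and |d|² = 169, so the distance is √(295074/169) = √1746 = 3√194.

3√194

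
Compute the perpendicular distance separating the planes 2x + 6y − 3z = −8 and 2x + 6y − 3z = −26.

With common normal n = (2, 6, −3) (|n| = 7), the distance is |(-8) − (-26)|/|n| = 18/7.

18/7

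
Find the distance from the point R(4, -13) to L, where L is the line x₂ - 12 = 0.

25

d = |0·4 + 1·(-13) − 12| / √(0 + 1) = |-25|/1 = 25.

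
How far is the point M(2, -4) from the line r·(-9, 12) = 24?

The normal to the line is n = (-9, 12) with |n| = 15.
|n·M − 24| = |-66 − 24| = 90, so the distance is 90/15 = 6.

6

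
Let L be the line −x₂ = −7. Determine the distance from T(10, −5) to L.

d = |0·10 + (-1)·(-5) − (-7)| / √(0 + 1) = |12|/1 = 12.

12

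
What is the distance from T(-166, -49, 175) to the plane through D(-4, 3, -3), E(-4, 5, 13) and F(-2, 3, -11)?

DE = (0, 2, 16) and DF = (2, 0, -8), so a normal is n = DE × DF = (-16, 32, -4).
Then n·(-166, -49, 175) - 172 = 216.
|n| = √(256 + 1024 + 16) = 36, so the distance is |216|/36 = 6.

6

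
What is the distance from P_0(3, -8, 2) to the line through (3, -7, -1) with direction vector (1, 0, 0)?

√10

Direction vector d = (1, 0, 0).
AP = (0, -1, 3), and AP × d = (0, 3, 1).
|AP × d|² = 10 and |d|² = 1, so the distance is √10.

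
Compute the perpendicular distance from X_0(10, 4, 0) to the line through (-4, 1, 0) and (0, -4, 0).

A direction vector is d = (4, -5, 0).
AP = (14, 3, 0); AP·d = 41, |AP|² = 205, |d|² = 41.
distance² = |AP|² − (AP·d)²/|d|² = 205 − 1681/41 = 164, so the distance is 2√41.

2√41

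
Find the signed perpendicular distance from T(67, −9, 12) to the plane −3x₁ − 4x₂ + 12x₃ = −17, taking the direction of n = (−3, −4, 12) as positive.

n·T − (-17) = -4.
|n| = 13, so the signed distance is -4/13.

-4/13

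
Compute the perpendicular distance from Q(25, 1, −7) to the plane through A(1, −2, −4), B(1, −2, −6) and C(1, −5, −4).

AB = (0, 0, −2) and AC = (0, −3, 0), so a normal is n = AB × AC = (−6, 0, 0).
n = (−6, 0, 0); n·P − (-6) = -144; |n| = 6; distance = 144/6 = 24.

24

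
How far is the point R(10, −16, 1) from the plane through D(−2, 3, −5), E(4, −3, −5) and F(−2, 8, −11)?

12/√97

DE = (6, −6, 0) and DF = (0, 5, −6), so a normal is n = DE × DF = (36, 36, 30).
Then n·(10, −16, 1) − (−114) = −72.
|n| = √(1296 + 1296 + 900) = 6√97, so the distance is |-72|/(6√97) = 12√97/97.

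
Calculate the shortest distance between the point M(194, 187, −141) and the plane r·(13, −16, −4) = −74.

8

n = (13, −16, −4); n·P − (-74) = 168; |n| = 21; distance = 168/21 = 8.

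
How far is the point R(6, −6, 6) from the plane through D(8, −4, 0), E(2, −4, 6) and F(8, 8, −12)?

2/√3

DE = (−6, 0, 6) and DF = (0, 12, −12), so a normal is n = DE × DF = (−72, −72, −72).
n = (−72, −72, −72); n·P − (-288) = -144; |n| = 72√3; distance = 144/(72√3) = 2√3/3.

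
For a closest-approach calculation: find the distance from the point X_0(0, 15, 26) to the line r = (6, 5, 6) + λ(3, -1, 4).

Direction vector d = (3, -1, 4).
AP = (-6, 10, 20), and AP × d = (60, 84, -24).
|AP × d|² = 11232 and |d|² = 26, so the distance is √(11232/26) = √432 = 12√3.

12√3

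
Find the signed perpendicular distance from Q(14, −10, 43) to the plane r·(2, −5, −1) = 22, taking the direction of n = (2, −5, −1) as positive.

13/√30

n·Q − 22 = 13.
|n| = √30, so the signed distance is 13/√30.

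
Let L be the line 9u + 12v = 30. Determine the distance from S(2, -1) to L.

8/5

The normal to the line is n = (9, 12) with |n| = 15.
|n·S − 30| = |6 − 30| = 24, so the distance is 24/15 = 8/5.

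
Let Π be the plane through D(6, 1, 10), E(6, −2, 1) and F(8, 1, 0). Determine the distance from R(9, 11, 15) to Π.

DE = (0, −3, −9) and DF = (2, 0, −10), so a normal is n = DE × DF = (30, −18, 6).
Then n·(9, 11, 15) − 222 = −60.
|n| = √(900 + 324 + 36) = 6√35, so the distance is |-60|/(6√35) = 2√35/7.

2√35/7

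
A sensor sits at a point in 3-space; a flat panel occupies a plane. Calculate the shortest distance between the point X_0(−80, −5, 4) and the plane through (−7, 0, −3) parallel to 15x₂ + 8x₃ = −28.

Parallel planes share the normal n = (0, 15, 8); since (−7, 0, −3) lies on the plane, its equation is 15x₂ + 8x₃ = -24.
d = |15·(-5) + 8·4 − (-24)| / √(0 + 225 + 64) = |-19| / 17 = 19/17.

19/17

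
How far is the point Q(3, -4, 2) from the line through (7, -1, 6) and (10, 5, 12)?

√5

A direction vector is d = (3, 6, 6).
AP = (-4, -3, -4); AP·d = -54, |AP|² = 41, |d|² = 81.
distance² = |AP|² − (AP·d)²/|d|² = 41 − 2916/81 = 5, so the distance is √5.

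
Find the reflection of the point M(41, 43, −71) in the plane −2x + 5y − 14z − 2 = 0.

With n = (−2, 5, −14), the signed offset is (n·M − 2)/|n|² = 1125/225 = 5.
M' = M − 2t·n = (41, 43, −71) − 10·(−2, 5, −14) = (61, −7, 69).

(61, -7, 69)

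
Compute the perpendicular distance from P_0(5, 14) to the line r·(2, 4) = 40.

d = |2·5 + 4·14 − 40| / √(4 + 16) = |26|/(2√5) = 13√5/5.

13√5/5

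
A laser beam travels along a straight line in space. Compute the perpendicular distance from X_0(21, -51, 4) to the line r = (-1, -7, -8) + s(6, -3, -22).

Direction vector d = (6, -3, -22).
AP = (22, -44, 12); AP·d = 0, |AP|² = 2564, |d|² = 529.
distance² = |AP|² − (AP·d)²/|d|² = 2564 − 0/529 = 2564, so the distance is 2√641.

2√641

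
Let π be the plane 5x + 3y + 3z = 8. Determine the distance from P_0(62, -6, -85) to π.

29√43/43

d = |5·62 + 3·(-6) + 3·(-85) − 8| / √(25 + 9 + 9) = |29| / √43 = 29/√43.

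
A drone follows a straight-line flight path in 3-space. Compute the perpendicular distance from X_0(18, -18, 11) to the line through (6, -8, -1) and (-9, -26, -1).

A direction vector is d = (-15, -18, 0).
AP = (12, -10, 12); AP·d = 0, |AP|² = 388, |d|² = 549.
distance² = |AP|² − (AP·d)²/|d|² = 388 − 0/549 = 388, so the distance is 2√97.

2√97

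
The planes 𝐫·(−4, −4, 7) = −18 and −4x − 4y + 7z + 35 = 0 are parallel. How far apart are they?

Both planes have normal n = (−4, −4, 7), |n| = 9. Any point on the first plane is at distance |(-35) − (-18)|/|n| = 17/9 from the second.

17/9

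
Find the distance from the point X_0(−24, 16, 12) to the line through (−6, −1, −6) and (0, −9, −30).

3√29

A direction vector is d = (6, −8, −24).
AP = (−18, 17, 18), and AP × d = (−264, −324, 42).
|AP × d|² = 176436 and |d|² = 676, so the distance is √(176436/676) = √261 = 3√29.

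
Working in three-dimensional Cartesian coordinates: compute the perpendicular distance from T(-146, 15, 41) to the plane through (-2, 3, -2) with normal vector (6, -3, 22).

2

The plane has equation n·(r − (-2, 3, -2)) = 0, i.e. n·r = -65.
Then n·(-146, 15, 41) - (-65) = 46.
|n| = √(36 + 9 + 484) = 23, so the distance is |46|/23 = 2.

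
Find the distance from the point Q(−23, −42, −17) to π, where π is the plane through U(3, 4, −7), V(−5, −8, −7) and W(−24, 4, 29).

UV = (−8, −12, 0) and UW = (−27, 0, 36), so a normal is n = UV × UW = (−432, 288, −324).
Then n·(−23, −42, −17) − 2124 = 1224.
|n| = √(186624 + 82944 + 104976) = 612, so the distance is |1224|/612 = 2.

2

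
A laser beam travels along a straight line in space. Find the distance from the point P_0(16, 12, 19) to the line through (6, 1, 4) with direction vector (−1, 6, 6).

√154

Direction vector d = (−1, 6, 6).
AP = (10, 11, 15), and AP × d = (−24, −75, 71).
|AP × d|² = 11242 and |d|² = 73, so the distance is √(11242/73) = √154.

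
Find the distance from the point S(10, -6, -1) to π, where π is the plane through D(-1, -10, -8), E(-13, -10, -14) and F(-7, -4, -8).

DE = (-12, 0, -6) and DF = (-6, 6, 0), so a normal is n = DE × DF = (36, 36, -72).
Then n·(10, -6, -1) - 180 = 36.
|n| = √(1296 + 1296 + 5184) = 36√6, so the distance is |36|/(36√6) = 1/√6.

1/√6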